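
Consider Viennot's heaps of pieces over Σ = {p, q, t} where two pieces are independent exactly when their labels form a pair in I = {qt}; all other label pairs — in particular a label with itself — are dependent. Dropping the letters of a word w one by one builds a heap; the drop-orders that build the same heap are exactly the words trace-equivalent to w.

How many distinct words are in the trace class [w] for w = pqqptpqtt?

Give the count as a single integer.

#0=p has no predecessor
#1=q depends on [0:p]
#2=q depends on [1:q]
#3=p depends on [2:q]
#4=t depends on [3:p]
#5=p depends on [4:t]
#6=q depends on [5:p]
#7=t depends on [5:p]
#8=t depends on [7:t]
sources: [0:p]
N(rest) = Σ N(rest − s) over sources s of rest; N(one piece) = 1:
  size 1 → [6]=1  [8]=1
  size 2 → [6,8]=2  [7,8]=1
  size 3 → [6,7,8]=3
  size 4 → [5,6,7,8]=3
  size 5 → [4,5,6,7,8]=3
  size 6 → [3,4,5,6,7,8]=3
  size 7 → [2,3,4,5,6,7,8]=3
  first=0(p) contributes 3

3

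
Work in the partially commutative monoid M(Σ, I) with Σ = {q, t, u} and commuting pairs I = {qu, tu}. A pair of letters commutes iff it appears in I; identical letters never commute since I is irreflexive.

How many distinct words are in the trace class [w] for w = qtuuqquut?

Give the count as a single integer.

126

drop 0:q onto floor
drop 1:t onto {0:q}
drop 2:u onto floor
drop 3:u onto {2:u}
drop 4:q onto {1:t}
drop 5:q onto {4:q}
drop 6:u onto {3:u}
drop 7:u onto {6:u}
drop 8:t onto {5:q}
ground layer = {0:q, 2:u}
drop-orders for the pieces not yet dropped (sum over which currently-grounded one goes next):
  1 to go: {7} 1  {8} 1
  2 to go: {5,8} 1  {6,7} 1  {7,8} 2
  3 to go: {3,6,7} 1  {4,5,8} 1  {5,7,8} 3  {6,7,8} 3
  4 to go: {1,4,5,8} 1  {2,3,6,7} 1  {3,6,7,8} 4  {4,5,7,8} 4  {5,6,7,8} 6
  5 to go: {0,1,4,5,8} 1  {1,4,5,7,8} 5  {2,3,6,7,8} 5  {3,5,6,7,8} 10  {4,5,6,7,8} 10
  6 to go: {0,1,4,5,7,8} 6  {1,4,5,6,7,8} 15  {2,3,5,6,7,8} 15  {3,4,5,6,7,8} 20
  7 to go: {0,1,4,5,6,7,8} 21  {1,3,4,5,6,7,8} 35  {2,3,4,5,6,7,8} 35
  if 0:q drops first: 70 orders
  if 2:u drops first: 56 orders
heap linearizations: 126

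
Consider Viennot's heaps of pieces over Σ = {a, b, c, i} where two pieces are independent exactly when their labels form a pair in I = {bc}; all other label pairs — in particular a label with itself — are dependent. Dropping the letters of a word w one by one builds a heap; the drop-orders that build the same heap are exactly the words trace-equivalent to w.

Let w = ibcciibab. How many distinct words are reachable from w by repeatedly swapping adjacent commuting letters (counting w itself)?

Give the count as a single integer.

3

drop 0:i onto floor
drop 1:b onto {0:i}
drop 2:c onto {0:i}
drop 3:c onto {2:c}
drop 4:i onto {1:b, 3:c}
drop 5:i onto {4:i}
drop 6:b onto {5:i}
drop 7:a onto {6:b}
drop 8:b onto {7:a}
ground layer = {0:i}
drop-orders for the pieces not yet dropped (sum over which currently-grounded one goes next):
  1 to go: {8} 1
  2 to go: {7,8} 1
  3 to go: {6,7,8} 1
  4 to go: {5,6,7,8} 1
  5 to go: {4,5,6,7,8} 1
  6 to go: {1,4,5,6,7,8} 1  {3,4,5,6,7,8} 1
  7 to go: {1,3,4,5,6,7,8} 2  {2,3,4,5,6,7,8} 1
  if 0:i drops first: 3 orders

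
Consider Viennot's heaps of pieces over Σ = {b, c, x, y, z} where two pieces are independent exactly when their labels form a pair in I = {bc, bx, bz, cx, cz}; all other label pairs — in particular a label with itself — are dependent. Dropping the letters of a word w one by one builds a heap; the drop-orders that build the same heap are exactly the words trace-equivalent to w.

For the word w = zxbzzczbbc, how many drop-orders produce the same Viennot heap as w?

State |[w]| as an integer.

0(z) covers ∅
1(x) covers 0:z
2(b) covers ∅
3(z) covers 1:x
4(z) covers 3:z
5(c) covers ∅
6(z) covers 4:z
7(b) covers 2:b
8(b) covers 7:b
9(c) covers 5:c
floor of heap: 0:z, 2:b, 5:c
completions by unplaced set U, small U first (add the entries for U minus each lowest piece of U):
  |U|=1: {6}:1  {8}:1  {9}:1
  |U|=2: {4,6}:1  {5,9}:1  {6,8}:2  {6,9}:2  {7,8}:1  {8,9}:2
  |U|=3: {2,7,8}:1  {3,4,6}:1  {4,6,8}:3  {4,6,9}:3  {5,6,9}:3  {5,8,9}:3  {6,7,8}:3  {6,8,9}:6  {7,8,9}:3
  |U|=4: {1,3,4,6}:1  {2,6,7,8}:4  {2,7,8,9}:4  {3,4,6,8}:4  {3,4,6,9}:4  {4,5,6,9}:6  {4,6,7,8}:6  {4,6,8,9}:12  {5,6,8,9}:12  {5,7,8,9}:6  {6,7,8,9}:12
  |U|=5: {0,1,3,4,6}:1  {1,3,4,6,8}:5  {1,3,4,6,9}:5  {2,4,6,7,8}:10  {2,5,7,8,9}:10  {2,6,7,8,9}:20  {3,4,5,6,9}:10  {3,4,6,7,8}:10  {3,4,6,8,9}:20  {4,5,6,8,9}:30  {4,6,7,8,9}:30  {5,6,7,8,9}:30
  |U|=6: {0,1,3,4,6,8}:6  {0,1,3,4,6,9}:6  {1,3,4,5,6,9}:15  {1,3,4,6,7,8}:15  {1,3,4,6,8,9}:30  {2,3,4,6,7,8}:20  {2,4,6,7,8,9}:60  {2,5,6,7,8,9}:60  {3,4,5,6,8,9}:60  {3,4,6,7,8,9}:60  {4,5,6,7,8,9}:90
  |U|=7: {0,1,3,4,5,6,9}:21  {0,1,3,4,6,7,8}:21  {0,1,3,4,6,8,9}:42  {1,2,3,4,6,7,8}:35  {1,3,4,5,6,8,9}:105  {1,3,4,6,7,8,9}:105  {2,3,4,6,7,8,9}:140  {2,4,5,6,7,8,9}:210  {3,4,5,6,7,8,9}:210
  |U|=8: {0,1,2,3,4,6,7,8}:56  {0,1,3,4,5,6,8,9}:168  {0,1,3,4,6,7,8,9}:168  {1,2,3,4,6,7,8,9}:280  {1,3,4,5,6,7,8,9}:420  {2,3,4,5,6,7,8,9}:560
  start at 0(z): 1260
  start at 2(b): 756
  start at 5(c): 504
sum over floor = 2520

2520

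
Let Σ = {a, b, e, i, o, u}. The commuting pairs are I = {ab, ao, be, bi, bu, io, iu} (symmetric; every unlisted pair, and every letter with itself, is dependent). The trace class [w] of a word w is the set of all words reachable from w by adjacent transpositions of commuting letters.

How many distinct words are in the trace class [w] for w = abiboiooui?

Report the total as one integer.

209

piece 0:a — minimal
piece 1:b — minimal
piece 2:i rests on {0:a}
piece 3:b rests on {1:b}
piece 4:o rests on {3:b}
piece 5:i rests on {2:i}
piece 6:o rests on {4:o}
piece 7:o rests on {6:o}
piece 8:u rests on {0:a, 7:o}
piece 9:i rests on {5:i}
minimal pieces: {0:a, 1:b}
ways to finish when only these pieces remain (= sum over removing one remaining piece with nothing left below it):
  1 left: {8}→1  {9}→1
  2 left: {5,9}→1  {7,8}→1  {8,9}→2
  3 left: {2,5,9}→1  {5,8,9}→3  {6,7,8}→1  {7,8,9}→3
  4 left: {2,5,8,9}→4  {4,6,7,8}→1  {5,7,8,9}→6  {6,7,8,9}→4
  5 left: {0,2,5,8,9}→4  {2,5,7,8,9}→10  {3,4,6,7,8}→1  {4,6,7,8,9}→5  {5,6,7,8,9}→10
  6 left: {0,2,5,7,8,9}→14  {1,3,4,6,7,8}→1  {2,5,6,7,8,9}→20  {3,4,6,7,8,9}→6  {4,5,6,7,8,9}→15
  7 left: {0,2,5,6,7,8,9}→34  {1,3,4,6,7,8,9}→7  {2,4,5,6,7,8,9}→35  {3,4,5,6,7,8,9}→21
  8 left: {0,2,4,5,6,7,8,9}→69  {1,3,4,5,6,7,8,9}→28  {2,3,4,5,6,7,8,9}→56
  placing 0:a first → 84 extensions
  placing 1:b first → 125 extensions
total linear extensions = 209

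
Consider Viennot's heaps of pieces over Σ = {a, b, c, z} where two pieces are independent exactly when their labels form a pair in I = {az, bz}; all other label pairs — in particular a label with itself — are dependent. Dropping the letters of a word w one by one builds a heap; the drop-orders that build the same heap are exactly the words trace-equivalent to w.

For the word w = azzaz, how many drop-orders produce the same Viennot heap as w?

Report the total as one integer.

0(a) covers ∅
1(z) covers ∅
2(z) covers 1:z
3(a) covers 0:a
4(z) covers 2:z
floor of heap: 0:a, 1:z
completions by unplaced set U, small U first (add the entries for U minus each lowest piece of U):
  |U|=1: {3}:1  {4}:1
  |U|=2: {0,3}:1  {2,4}:1  {3,4}:2
  |U|=3: {0,3,4}:3  {1,2,4}:1  {2,3,4}:3
  start at 0(a): 4
  start at 1(z): 6
sum over floor = 10

10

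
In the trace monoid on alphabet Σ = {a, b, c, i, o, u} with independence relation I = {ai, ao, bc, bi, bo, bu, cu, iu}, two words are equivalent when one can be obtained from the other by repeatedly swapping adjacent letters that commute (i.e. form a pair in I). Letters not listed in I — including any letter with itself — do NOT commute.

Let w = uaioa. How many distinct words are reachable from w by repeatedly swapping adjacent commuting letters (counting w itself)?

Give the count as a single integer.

0(u) covers ∅
1(a) covers 0:u
2(i) covers ∅
3(o) covers 0:u, 2:i
4(a) covers 1:a
floor of heap: 0:u, 2:i
completions by unplaced set U, small U first (add the entries for U minus each lowest piece of U):
  |U|=1: {3}:1  {4}:1
  |U|=2: {1,4}:1  {2,3}:1  {3,4}:2
  |U|=3: {1,3,4}:3  {2,3,4}:3
  start at 0(u): 6
  start at 2(i): 3
sum over floor = 9

9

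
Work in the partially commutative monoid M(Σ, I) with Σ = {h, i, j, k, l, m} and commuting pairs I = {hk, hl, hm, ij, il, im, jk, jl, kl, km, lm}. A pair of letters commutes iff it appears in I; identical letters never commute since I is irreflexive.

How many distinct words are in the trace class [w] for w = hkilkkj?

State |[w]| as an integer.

63

0(h) covers ∅
1(k) covers ∅
2(i) covers 0:h, 1:k
3(l) covers ∅
4(k) covers 2:i
5(k) covers 4:k
6(j) covers 0:h
floor of heap: 0:h, 1:k, 3:l
completions by unplaced set U, small U first (add the entries for U minus each lowest piece of U):
  |U|=1: {3}:1  {5}:1  {6}:1
  |U|=2: {3,5}:2  {3,6}:2  {4,5}:1  {5,6}:2
  |U|=3: {2,4,5}:1  {3,4,5}:3  {3,5,6}:6  {4,5,6}:3
  |U|=4: {1,2,4,5}:1  {2,3,4,5}:4  {2,4,5,6}:4  {3,4,5,6}:12
  |U|=5: {0,2,4,5,6}:4  {1,2,3,4,5}:5  {1,2,4,5,6}:5  {2,3,4,5,6}:20
  start at 0(h): 30
  start at 1(k): 24
  start at 3(l): 9
sum over floor = 63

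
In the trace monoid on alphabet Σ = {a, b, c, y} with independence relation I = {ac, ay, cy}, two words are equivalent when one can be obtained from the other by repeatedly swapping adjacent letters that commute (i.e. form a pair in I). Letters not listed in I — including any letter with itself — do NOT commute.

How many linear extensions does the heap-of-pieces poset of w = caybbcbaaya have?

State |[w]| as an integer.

24

piece 0:c — minimal
piece 1:a — minimal
piece 2:y — minimal
piece 3:b rests on {0:c, 1:a, 2:y}
piece 4:b rests on {3:b}
piece 5:c rests on {4:b}
piece 6:b rests on {5:c}
piece 7:a rests on {6:b}
piece 8:a rests on {7:a}
piece 9:y rests on {6:b}
piece 10:a rests on {8:a}
minimal pieces: {0:c, 1:a, 2:y}
ways to finish when only these pieces remain (= sum over removing one remaining piece with nothing left below it):
  1 left: {9}→1  {10}→1
  2 left: {8,10}→1  {9,10}→2
  3 left: {7,8,10}→1  {8,9,10}→3
  4 left: {7,8,9,10}→4
  5 left: {6,7,8,9,10}→4
  6 left: {5,6,7,8,9,10}→4
  7 left: {4,5,6,7,8,9,10}→4
  8 left: {3,4,5,6,7,8,9,10}→4
  9 left: {0,3,4,5,6,7,8,9,10}→4  {1,3,4,5,6,7,8,9,10}→4  {2,3,4,5,6,7,8,9,10}→4
  placing 0:c first → 8 extensions
  placing 1:a first → 8 extensions
  placing 2:y first → 8 extensions
total linear extensions = 24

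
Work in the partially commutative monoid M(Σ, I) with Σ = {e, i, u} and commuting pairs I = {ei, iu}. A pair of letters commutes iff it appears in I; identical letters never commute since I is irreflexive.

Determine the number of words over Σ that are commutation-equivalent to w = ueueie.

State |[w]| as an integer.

0(u) covers ∅
1(e) covers 0:u
2(u) covers 1:e
3(e) covers 2:u
4(i) covers ∅
5(e) covers 3:e
floor of heap: 0:u, 4:i
completions by unplaced set U, small U first (add the entries for U minus each lowest piece of U):
  |U|=1: {4}:1  {5}:1
  |U|=2: {3,5}:1  {4,5}:2
  |U|=3: {2,3,5}:1  {3,4,5}:3
  |U|=4: {1,2,3,5}:1  {2,3,4,5}:4
  start at 0(u): 5
  start at 4(i): 1
sum over floor = 6

6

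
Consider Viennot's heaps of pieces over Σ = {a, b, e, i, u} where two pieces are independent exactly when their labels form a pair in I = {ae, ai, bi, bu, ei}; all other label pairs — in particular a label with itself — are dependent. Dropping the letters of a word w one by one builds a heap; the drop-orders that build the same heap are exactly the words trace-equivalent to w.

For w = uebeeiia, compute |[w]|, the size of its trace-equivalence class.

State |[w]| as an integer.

63

piece 0:u — minimal
piece 1:e rests on {0:u}
piece 2:b rests on {1:e}
piece 3:e rests on {2:b}
piece 4:e rests on {3:e}
piece 5:i rests on {0:u}
piece 6:i rests on {5:i}
piece 7:a rests on {2:b}
minimal pieces: {0:u}
ways to finish when only these pieces remain (= sum over removing one remaining piece with nothing left below it):
  1 left: {4}→1  {6}→1  {7}→1
  2 left: {3,4}→1  {4,6}→2  {4,7}→2  {5,6}→1  {6,7}→2
  3 left: {3,4,6}→3  {3,4,7}→3  {4,5,6}→3  {4,6,7}→6  {5,6,7}→3
  4 left: {2,3,4,7}→3  {3,4,5,6}→6  {3,4,6,7}→12  {4,5,6,7}→12
  5 left: {1,2,3,4,7}→3  {2,3,4,6,7}→15  {3,4,5,6,7}→30
  6 left: {1,2,3,4,6,7}→18  {2,3,4,5,6,7}→45
  placing 0:u first → 63 extensions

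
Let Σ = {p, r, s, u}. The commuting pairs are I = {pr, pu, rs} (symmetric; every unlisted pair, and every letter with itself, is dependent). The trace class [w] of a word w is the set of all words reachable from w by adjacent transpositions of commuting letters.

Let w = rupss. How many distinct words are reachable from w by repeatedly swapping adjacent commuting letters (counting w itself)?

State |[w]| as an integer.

3

0(r) covers ∅
1(u) covers 0:r
2(p) covers ∅
3(s) covers 1:u, 2:p
4(s) covers 3:s
floor of heap: 0:r, 2:p
completions by unplaced set U, small U first (add the entries for U minus each lowest piece of U):
  |U|=1: {4}:1
  |U|=2: {3,4}:1
  |U|=3: {1,3,4}:1  {2,3,4}:1
  start at 0(r): 2
  start at 2(p): 1
sum over floor = 3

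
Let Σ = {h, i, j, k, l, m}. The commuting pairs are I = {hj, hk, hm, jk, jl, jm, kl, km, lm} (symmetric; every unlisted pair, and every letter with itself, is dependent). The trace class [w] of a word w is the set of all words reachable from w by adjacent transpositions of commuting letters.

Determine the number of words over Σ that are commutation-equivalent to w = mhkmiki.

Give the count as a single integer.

drop 0:m onto floor
drop 1:h onto floor
drop 2:k onto floor
drop 3:m onto {0:m}
drop 4:i onto {1:h, 2:k, 3:m}
drop 5:k onto {4:i}
drop 6:i onto {5:k}
ground layer = {0:m, 1:h, 2:k}
drop-orders for the pieces not yet dropped (sum over which currently-grounded one goes next):
  1 to go: {6} 1
  2 to go: {5,6} 1
  3 to go: {4,5,6} 1
  4 to go: {1,4,5,6} 1  {2,4,5,6} 1  {3,4,5,6} 1
  5 to go: {0,3,4,5,6} 1  {1,2,4,5,6} 2  {1,3,4,5,6} 2  {2,3,4,5,6} 2
  if 0:m drops first: 6 orders
  if 1:h drops first: 3 orders
  if 2:k drops first: 3 orders
heap linearizations: 12

12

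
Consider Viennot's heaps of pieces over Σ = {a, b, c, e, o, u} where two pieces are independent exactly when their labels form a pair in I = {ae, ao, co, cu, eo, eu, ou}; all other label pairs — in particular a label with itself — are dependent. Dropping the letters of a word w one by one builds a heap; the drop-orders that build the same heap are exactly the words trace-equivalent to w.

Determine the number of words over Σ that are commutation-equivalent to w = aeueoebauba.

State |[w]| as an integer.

piece 0:a — minimal
piece 1:e — minimal
piece 2:u rests on {0:a}
piece 3:e rests on {1:e}
piece 4:o — minimal
piece 5:e rests on {3:e}
piece 6:b rests on {2:u, 4:o, 5:e}
piece 7:a rests on {6:b}
piece 8:u rests on {7:a}
piece 9:b rests on {8:u}
piece 10:a rests on {9:b}
minimal pieces: {0:a, 1:e, 4:o}
ways to finish when only these pieces remain (= sum over removing one remaining piece with nothing left below it):
  1 left: {10}→1
  2 left: {9,10}→1
  3 left: {8,9,10}→1
  4 left: {7,8,9,10}→1
  5 left: {6,7,8,9,10}→1
  6 left: {2,6,7,8,9,10}→1  {4,6,7,8,9,10}→1  {5,6,7,8,9,10}→1
  7 left: {0,2,6,7,8,9,10}→1  {2,4,6,7,8,9,10}→2  {2,5,6,7,8,9,10}→2  {3,5,6,7,8,9,10}→1  {4,5,6,7,8,9,10}→2
  8 left: {0,2,4,6,7,8,9,10}→3  {0,2,5,6,7,8,9,10}→3  {1,3,5,6,7,8,9,10}→1  {2,3,5,6,7,8,9,10}→3  {2,4,5,6,7,8,9,10}→6  {3,4,5,6,7,8,9,10}→3
  9 left: {0,2,3,5,6,7,8,9,10}→6  {0,2,4,5,6,7,8,9,10}→12  {1,2,3,5,6,7,8,9,10}→4  {1,3,4,5,6,7,8,9,10}→4  {2,3,4,5,6,7,8,9,10}→12
  placing 0:a first → 20 extensions
  placing 1:e first → 30 extensions
  placing 4:o first → 10 extensions
total linear extensions = 60

60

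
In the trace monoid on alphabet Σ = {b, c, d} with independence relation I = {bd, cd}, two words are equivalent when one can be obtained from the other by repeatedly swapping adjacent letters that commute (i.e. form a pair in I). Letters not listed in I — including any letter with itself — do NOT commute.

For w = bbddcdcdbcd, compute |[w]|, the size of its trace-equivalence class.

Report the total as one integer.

462

#0=b has no predecessor
#1=b depends on [0:b]
#2=d has no predecessor
#3=d depends on [2:d]
#4=c depends on [1:b]
#5=d depends on [3:d]
#6=c depends on [4:c]
#7=d depends on [5:d]
#8=b depends on [6:c]
#9=c depends on [8:b]
#10=d depends on [7:d]
sources: [0:b, 2:d]
N(rest) = Σ N(rest − s) over sources s of rest; N(one piece) = 1:
  size 1 → [9]=1  [10]=1
  size 2 → [7,10]=1  [8,9]=1  [9,10]=2
  size 3 → [5,7,10]=1  [6,8,9]=1  [7,9,10]=3  [8,9,10]=3
  size 4 → [3,5,7,10]=1  [4,6,8,9]=1  [5,7,9,10]=4  [6,8,9,10]=4  [7,8,9,10]=6
  size 5 → [1,4,6,8,9]=1  [2,3,5,7,10]=1  [3,5,7,9,10]=5  [4,6,8,9,10]=5  [5,7,8,9,10]=10  [6,7,8,9,10]=10
  size 6 → [0,1,4,6,8,9]=1  [1,4,6,8,9,10]=6  [2,3,5,7,9,10]=6  [3,5,7,8,9,10]=15  [4,6,7,8,9,10]=15  [5,6,7,8,9,10]=20
  size 7 → [0,1,4,6,8,9,10]=7  [1,4,6,7,8,9,10]=21  [2,3,5,7,8,9,10]=21  [3,5,6,7,8,9,10]=35  [4,5,6,7,8,9,10]=35
  size 8 → [0,1,4,6,7,8,9,10]=28  [1,4,5,6,7,8,9,10]=56  [2,3,5,6,7,8,9,10]=56  [3,4,5,6,7,8,9,10]=70
  size 9 → [0,1,4,5,6,7,8,9,10]=84  [1,3,4,5,6,7,8,9,10]=126  [2,3,4,5,6,7,8,9,10]=126
  first=0(b) contributes 252
  first=2(d) contributes 210
|[w]| = 462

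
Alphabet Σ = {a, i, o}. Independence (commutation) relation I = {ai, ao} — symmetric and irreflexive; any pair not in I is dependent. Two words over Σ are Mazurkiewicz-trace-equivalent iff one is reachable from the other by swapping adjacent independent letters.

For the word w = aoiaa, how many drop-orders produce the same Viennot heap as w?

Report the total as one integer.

10

piece 0:a — minimal
piece 1:o — minimal
piece 2:i rests on {1:o}
piece 3:a rests on {0:a}
piece 4:a rests on {3:a}
minimal pieces: {0:a, 1:o}
ways to finish when only these pieces remain (= sum over removing one remaining piece with nothing left below it):
  1 left: {2}→1  {4}→1
  2 left: {1,2}→1  {2,4}→2  {3,4}→1
  3 left: {0,3,4}→1  {1,2,4}→3  {2,3,4}→3
  placing 0:a first → 6 extensions
  placing 1:o first → 4 extensions
total linear extensions = 10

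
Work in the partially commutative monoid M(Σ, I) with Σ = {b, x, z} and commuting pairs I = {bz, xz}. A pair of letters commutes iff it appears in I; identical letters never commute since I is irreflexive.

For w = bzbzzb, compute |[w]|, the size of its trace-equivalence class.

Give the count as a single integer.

drop 0:b onto floor
drop 1:z onto floor
drop 2:b onto {0:b}
drop 3:z onto {1:z}
drop 4:z onto {3:z}
drop 5:b onto {2:b}
ground layer = {0:b, 1:z}
drop-orders for the pieces not yet dropped (sum over which currently-grounded one goes next):
  1 to go: {4} 1  {5} 1
  2 to go: {2,5} 1  {3,4} 1  {4,5} 2
  3 to go: {0,2,5} 1  {1,3,4} 1  {2,4,5} 3  {3,4,5} 3
  4 to go: {0,2,4,5} 4  {1,3,4,5} 4  {2,3,4,5} 6
  if 0:b drops first: 10 orders
  if 1:z drops first: 10 orders
heap linearizations: 20

20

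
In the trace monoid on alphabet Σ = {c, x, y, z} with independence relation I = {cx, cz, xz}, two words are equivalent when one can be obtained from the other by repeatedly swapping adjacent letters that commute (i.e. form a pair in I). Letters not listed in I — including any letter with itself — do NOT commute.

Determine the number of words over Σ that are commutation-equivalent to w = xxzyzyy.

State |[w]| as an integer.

3

drop 0:x onto floor
drop 1:x onto {0:x}
drop 2:z onto floor
drop 3:y onto {1:x, 2:z}
drop 4:z onto {3:y}
drop 5:y onto {4:z}
drop 6:y onto {5:y}
ground layer = {0:x, 2:z}
drop-orders for the pieces not yet dropped (sum over which currently-grounded one goes next):
  1 to go: {6} 1
  2 to go: {5,6} 1
  3 to go: {4,5,6} 1
  4 to go: {3,4,5,6} 1
  5 to go: {1,3,4,5,6} 1  {2,3,4,5,6} 1
  if 0:x drops first: 2 orders
  if 2:z drops first: 1 orders
heap linearizations: 3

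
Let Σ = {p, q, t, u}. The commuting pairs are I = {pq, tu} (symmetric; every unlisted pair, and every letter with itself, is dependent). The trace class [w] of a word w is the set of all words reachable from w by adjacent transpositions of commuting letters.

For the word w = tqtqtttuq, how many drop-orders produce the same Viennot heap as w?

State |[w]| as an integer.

4

piece 0:t — minimal
piece 1:q rests on {0:t}
piece 2:t rests on {1:q}
piece 3:q rests on {2:t}
piece 4:t rests on {3:q}
piece 5:t rests on {4:t}
piece 6:t rests on {5:t}
piece 7:u rests on {3:q}
piece 8:q rests on {6:t, 7:u}
minimal pieces: {0:t}
ways to finish when only these pieces remain (= sum over removing one remaining piece with nothing left below it):
  1 left: {8}→1
  2 left: {6,8}→1  {7,8}→1
  3 left: {5,6,8}→1  {6,7,8}→2
  4 left: {4,5,6,8}→1  {5,6,7,8}→3
  5 left: {4,5,6,7,8}→4
  6 left: {3,4,5,6,7,8}→4
  7 left: {2,3,4,5,6,7,8}→4
  placing 0:t first → 4 extensions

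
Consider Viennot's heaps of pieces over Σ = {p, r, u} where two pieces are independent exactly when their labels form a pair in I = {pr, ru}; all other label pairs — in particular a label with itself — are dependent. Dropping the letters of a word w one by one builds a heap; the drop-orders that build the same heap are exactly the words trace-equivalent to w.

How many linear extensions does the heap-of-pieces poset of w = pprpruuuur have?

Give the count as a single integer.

#0=p has no predecessor
#1=p depends on [0:p]
#2=r has no predecessor
#3=p depends on [1:p]
#4=r depends on [2:r]
#5=u depends on [3:p]
#6=u depends on [5:u]
#7=u depends on [6:u]
#8=u depends on [7:u]
#9=r depends on [4:r]
sources: [0:p, 2:r]
N(rest) = Σ N(rest − s) over sources s of rest; N(one piece) = 1:
  size 1 → [8]=1  [9]=1
  size 2 → [4,9]=1  [7,8]=1  [8,9]=2
  size 3 → [2,4,9]=1  [4,8,9]=3  [6,7,8]=1  [7,8,9]=3
  size 4 → [2,4,8,9]=4  [4,7,8,9]=6  [5,6,7,8]=1  [6,7,8,9]=4
  size 5 → [2,4,7,8,9]=10  [3,5,6,7,8]=1  [4,6,7,8,9]=10  [5,6,7,8,9]=5
  size 6 → [1,3,5,6,7,8]=1  [2,4,6,7,8,9]=20  [3,5,6,7,8,9]=6  [4,5,6,7,8,9]=15
  size 7 → [0,1,3,5,6,7,8]=1  [1,3,5,6,7,8,9]=7  [2,4,5,6,7,8,9]=35  [3,4,5,6,7,8,9]=21
  size 8 → [0,1,3,5,6,7,8,9]=8  [1,3,4,5,6,7,8,9]=28  [2,3,4,5,6,7,8,9]=56
  first=0(p) contributes 84
  first=2(r) contributes 36
|[w]| = 120

120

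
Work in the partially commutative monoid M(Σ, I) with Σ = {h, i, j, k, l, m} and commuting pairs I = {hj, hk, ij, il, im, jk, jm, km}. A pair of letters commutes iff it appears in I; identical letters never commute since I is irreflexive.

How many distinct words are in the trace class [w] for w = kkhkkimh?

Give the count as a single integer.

20

#0=k has no predecessor
#1=k depends on [0:k]
#2=h has no predecessor
#3=k depends on [1:k]
#4=k depends on [3:k]
#5=i depends on [2:h, 4:k]
#6=m depends on [2:h]
#7=h depends on [5:i, 6:m]
sources: [0:k, 2:h]
N(rest) = Σ N(rest − s) over sources s of rest; N(one piece) = 1:
  size 1 → [7]=1
  size 2 → [5,7]=1  [6,7]=1
  size 3 → [4,5,7]=1  [5,6,7]=2
  size 4 → [2,5,6,7]=2  [3,4,5,7]=1  [4,5,6,7]=3
  size 5 → [1,3,4,5,7]=1  [2,4,5,6,7]=5  [3,4,5,6,7]=4
  size 6 → [0,1,3,4,5,7]=1  [1,3,4,5,6,7]=5  [2,3,4,5,6,7]=9
  first=0(k) contributes 14
  first=2(h) contributes 6
|[w]| = 20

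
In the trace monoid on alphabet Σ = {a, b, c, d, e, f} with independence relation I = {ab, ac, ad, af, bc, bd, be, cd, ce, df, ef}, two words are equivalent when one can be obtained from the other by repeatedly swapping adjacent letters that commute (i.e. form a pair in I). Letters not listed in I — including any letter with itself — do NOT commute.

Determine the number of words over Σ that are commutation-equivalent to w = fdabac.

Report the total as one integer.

120

drop 0:f onto floor
drop 1:d onto floor
drop 2:a onto floor
drop 3:b onto {0:f}
drop 4:a onto {2:a}
drop 5:c onto {0:f}
ground layer = {0:f, 1:d, 2:a}
drop-orders for the pieces not yet dropped (sum over which currently-grounded one goes next):
  1 to go: {1} 1  {3} 1  {4} 1  {5} 1
  2 to go: {1,3} 2  {1,4} 2  {1,5} 2  {2,4} 1  {3,4} 2  {3,5} 2  {4,5} 2
  3 to go: {0,3,5} 2  {1,2,4} 3  {1,3,4} 6  {1,3,5} 6  {1,4,5} 6  {2,3,4} 3  {2,4,5} 3  {3,4,5} 6
  4 to go: {0,1,3,5} 8  {0,3,4,5} 8  {1,2,3,4} 12  {1,2,4,5} 12  {1,3,4,5} 24  {2,3,4,5} 12
  if 0:f drops first: 60 orders
  if 1:d drops first: 20 orders
  if 2:a drops first: 40 orders
heap linearizations: 120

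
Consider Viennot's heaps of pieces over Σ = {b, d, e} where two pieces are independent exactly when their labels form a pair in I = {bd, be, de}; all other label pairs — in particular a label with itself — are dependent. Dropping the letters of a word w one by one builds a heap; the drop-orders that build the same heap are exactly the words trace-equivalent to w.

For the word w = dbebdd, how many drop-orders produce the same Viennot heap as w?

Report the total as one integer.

drop 0:d onto floor
drop 1:b onto floor
drop 2:e onto floor
drop 3:b onto {1:b}
drop 4:d onto {0:d}
drop 5:d onto {4:d}
ground layer = {0:d, 1:b, 2:e}
drop-orders for the pieces not yet dropped (sum over which currently-grounded one goes next):
  1 to go: {2} 1  {3} 1  {5} 1
  2 to go: {1,3} 1  {2,3} 2  {2,5} 2  {3,5} 2  {4,5} 1
  3 to go: {0,4,5} 1  {1,2,3} 3  {1,3,5} 3  {2,3,5} 6  {2,4,5} 3  {3,4,5} 3
  4 to go: {0,2,4,5} 4  {0,3,4,5} 4  {1,2,3,5} 12  {1,3,4,5} 6  {2,3,4,5} 12
  if 0:d drops first: 30 orders
  if 1:b drops first: 20 orders
  if 2:e drops first: 10 orders
heap linearizations: 60

60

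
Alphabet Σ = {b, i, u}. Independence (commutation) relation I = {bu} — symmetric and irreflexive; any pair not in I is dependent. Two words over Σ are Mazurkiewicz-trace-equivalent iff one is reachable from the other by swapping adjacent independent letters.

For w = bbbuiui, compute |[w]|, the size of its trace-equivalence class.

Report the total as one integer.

piece 0:b — minimal
piece 1:b rests on {0:b}
piece 2:b rests on {1:b}
piece 3:u — minimal
piece 4:i rests on {2:b, 3:u}
piece 5:u rests on {4:i}
piece 6:i rests on {5:u}
minimal pieces: {0:b, 3:u}
ways to finish when only these pieces remain (= sum over removing one remaining piece with nothing left below it):
  1 left: {6}→1
  2 left: {5,6}→1
  3 left: {4,5,6}→1
  4 left: {2,4,5,6}→1  {3,4,5,6}→1
  5 left: {1,2,4,5,6}→1  {2,3,4,5,6}→2
  placing 0:b first → 3 extensions
  placing 3:u first → 1 extensions
total linear extensions = 4

4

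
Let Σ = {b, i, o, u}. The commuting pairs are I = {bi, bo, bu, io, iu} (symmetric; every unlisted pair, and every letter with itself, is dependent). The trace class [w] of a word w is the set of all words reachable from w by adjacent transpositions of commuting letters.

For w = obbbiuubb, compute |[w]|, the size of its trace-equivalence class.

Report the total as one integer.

504

#0=o has no predecessor
#1=b has no predecessor
#2=b depends on [1:b]
#3=b depends on [2:b]
#4=i has no predecessor
#5=u depends on [0:o]
#6=u depends on [5:u]
#7=b depends on [3:b]
#8=b depends on [7:b]
sources: [0:o, 1:b, 4:i]
N(rest) = Σ N(rest − s) over sources s of rest; N(one piece) = 1:
  size 1 → [4]=1  [6]=1  [8]=1
  size 2 → [4,6]=2  [4,8]=2  [5,6]=1  [6,8]=2  [7,8]=1
  size 3 → [0,5,6]=1  [3,7,8]=1  [4,5,6]=3  [4,6,8]=6  [4,7,8]=3  [5,6,8]=3  [6,7,8]=3
  size 4 → [0,4,5,6]=4  [0,5,6,8]=4  [2,3,7,8]=1  [3,4,7,8]=4  [3,6,7,8]=4  [4,5,6,8]=12  [4,6,7,8]=12  [5,6,7,8]=6
  size 5 → [0,4,5,6,8]=20  [0,5,6,7,8]=10  [1,2,3,7,8]=1  [2,3,4,7,8]=5  [2,3,6,7,8]=5  [3,4,6,7,8]=20  [3,5,6,7,8]=10  [4,5,6,7,8]=30
  size 6 → [0,3,5,6,7,8]=20  [0,4,5,6,7,8]=60  [1,2,3,4,7,8]=6  [1,2,3,6,7,8]=6  [2,3,4,6,7,8]=30  [2,3,5,6,7,8]=15  [3,4,5,6,7,8]=60
  size 7 → [0,2,3,5,6,7,8]=35  [0,3,4,5,6,7,8]=140  [1,2,3,4,6,7,8]=42  [1,2,3,5,6,7,8]=21  [2,3,4,5,6,7,8]=105
  first=0(o) contributes 168
  first=1(b) contributes 280
  first=4(i) contributes 56
|[w]| = 504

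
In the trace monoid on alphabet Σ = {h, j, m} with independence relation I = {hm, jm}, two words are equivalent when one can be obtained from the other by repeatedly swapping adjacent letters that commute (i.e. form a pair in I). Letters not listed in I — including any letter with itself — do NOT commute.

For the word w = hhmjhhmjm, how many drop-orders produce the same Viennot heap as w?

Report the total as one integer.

84

drop 0:h onto floor
drop 1:h onto {0:h}
drop 2:m onto floor
drop 3:j onto {1:h}
drop 4:h onto {3:j}
drop 5:h onto {4:h}
drop 6:m onto {2:m}
drop 7:j onto {5:h}
drop 8:m onto {6:m}
ground layer = {0:h, 2:m}
drop-orders for the pieces not yet dropped (sum over which currently-grounded one goes next):
  1 to go: {7} 1  {8} 1
  2 to go: {5,7} 1  {6,8} 1  {7,8} 2
  3 to go: {2,6,8} 1  {4,5,7} 1  {5,7,8} 3  {6,7,8} 3
  4 to go: {2,6,7,8} 4  {3,4,5,7} 1  {4,5,7,8} 4  {5,6,7,8} 6
  5 to go: {1,3,4,5,7} 1  {2,5,6,7,8} 10  {3,4,5,7,8} 5  {4,5,6,7,8} 10
  6 to go: {0,1,3,4,5,7} 1  {1,3,4,5,7,8} 6  {2,4,5,6,7,8} 20  {3,4,5,6,7,8} 15
  7 to go: {0,1,3,4,5,7,8} 7  {1,3,4,5,6,7,8} 21  {2,3,4,5,6,7,8} 35
  if 0:h drops first: 56 orders
  if 2:m drops first: 28 orders
heap linearizations: 84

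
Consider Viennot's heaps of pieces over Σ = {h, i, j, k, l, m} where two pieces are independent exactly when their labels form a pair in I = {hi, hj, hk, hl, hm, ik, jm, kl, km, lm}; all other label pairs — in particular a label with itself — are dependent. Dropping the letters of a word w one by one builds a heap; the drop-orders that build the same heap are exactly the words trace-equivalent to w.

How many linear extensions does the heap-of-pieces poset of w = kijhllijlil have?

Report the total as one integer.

22

piece 0:k — minimal
piece 1:i — minimal
piece 2:j rests on {0:k, 1:i}
piece 3:h — minimal
piece 4:l rests on {2:j}
piece 5:l rests on {4:l}
piece 6:i rests on {5:l}
piece 7:j rests on {6:i}
piece 8:l rests on {7:j}
piece 9:i rests on {8:l}
piece 10:l rests on {9:i}
minimal pieces: {0:k, 1:i, 3:h}
ways to finish when only these pieces remain (= sum over removing one remaining piece with nothing left below it):
  1 left: {3}→1  {10}→1
  2 left: {3,10}→2  {9,10}→1
  3 left: {3,9,10}→3  {8,9,10}→1
  4 left: {3,8,9,10}→4  {7,8,9,10}→1
  5 left: {3,7,8,9,10}→5  {6,7,8,9,10}→1
  6 left: {3,6,7,8,9,10}→6  {5,6,7,8,9,10}→1
  7 left: {3,5,6,7,8,9,10}→7  {4,5,6,7,8,9,10}→1
  8 left: {2,4,5,6,7,8,9,10}→1  {3,4,5,6,7,8,9,10}→8
  9 left: {0,2,4,5,6,7,8,9,10}→1  {1,2,4,5,6,7,8,9,10}→1  {2,3,4,5,6,7,8,9,10}→9
  placing 0:k first → 10 extensions
  placing 1:i first → 10 extensions
  placing 3:h first → 2 extensions
total linear extensions = 22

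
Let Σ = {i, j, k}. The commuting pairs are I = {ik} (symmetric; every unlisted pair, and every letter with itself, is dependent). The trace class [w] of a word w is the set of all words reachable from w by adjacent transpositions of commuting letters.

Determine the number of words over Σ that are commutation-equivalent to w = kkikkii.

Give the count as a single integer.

35

piece 0:k — minimal
piece 1:k rests on {0:k}
piece 2:i — minimal
piece 3:k rests on {1:k}
piece 4:k rests on {3:k}
piece 5:i rests on {2:i}
piece 6:i rests on {5:i}
minimal pieces: {0:k, 2:i}
ways to finish when only these pieces remain (= sum over removing one remaining piece with nothing left below it):
  1 left: {4}→1  {6}→1
  2 left: {3,4}→1  {4,6}→2  {5,6}→1
  3 left: {1,3,4}→1  {2,5,6}→1  {3,4,6}→3  {4,5,6}→3
  4 left: {0,1,3,4}→1  {1,3,4,6}→4  {2,4,5,6}→4  {3,4,5,6}→6
  5 left: {0,1,3,4,6}→5  {1,3,4,5,6}→10  {2,3,4,5,6}→10
  placing 0:k first → 20 extensions
  placing 2:i first → 15 extensions
total linear extensions = 35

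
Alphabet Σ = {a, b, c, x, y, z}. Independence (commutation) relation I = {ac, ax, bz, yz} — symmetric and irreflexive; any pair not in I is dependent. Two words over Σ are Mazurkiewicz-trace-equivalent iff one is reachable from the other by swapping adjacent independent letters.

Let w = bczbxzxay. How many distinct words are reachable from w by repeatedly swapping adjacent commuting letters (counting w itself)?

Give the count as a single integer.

4

#0=b has no predecessor
#1=c depends on [0:b]
#2=z depends on [1:c]
#3=b depends on [1:c]
#4=x depends on [2:z, 3:b]
#5=z depends on [4:x]
#6=x depends on [5:z]
#7=a depends on [5:z]
#8=y depends on [6:x, 7:a]
sources: [0:b]
N(rest) = Σ N(rest − s) over sources s of rest; N(one piece) = 1:
  size 1 → [8]=1
  size 2 → [6,8]=1  [7,8]=1
  size 3 → [6,7,8]=2
  size 4 → [5,6,7,8]=2
  size 5 → [4,5,6,7,8]=2
  size 6 → [2,4,5,6,7,8]=2  [3,4,5,6,7,8]=2
  size 7 → [2,3,4,5,6,7,8]=4
  first=0(b) contributes 4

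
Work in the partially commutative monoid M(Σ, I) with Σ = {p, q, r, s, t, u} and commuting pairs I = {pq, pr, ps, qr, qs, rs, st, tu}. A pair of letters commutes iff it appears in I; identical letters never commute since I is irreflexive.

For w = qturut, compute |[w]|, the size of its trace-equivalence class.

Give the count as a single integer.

#0=q has no predecessor
#1=t depends on [0:q]
#2=u depends on [0:q]
#3=r depends on [1:t, 2:u]
#4=u depends on [3:r]
#5=t depends on [3:r]
sources: [0:q]
N(rest) = Σ N(rest − s) over sources s of rest; N(one piece) = 1:
  size 1 → [4]=1  [5]=1
  size 2 → [4,5]=2
  size 3 → [3,4,5]=2
  size 4 → [1,3,4,5]=2  [2,3,4,5]=2
  first=0(q) contributes 4

4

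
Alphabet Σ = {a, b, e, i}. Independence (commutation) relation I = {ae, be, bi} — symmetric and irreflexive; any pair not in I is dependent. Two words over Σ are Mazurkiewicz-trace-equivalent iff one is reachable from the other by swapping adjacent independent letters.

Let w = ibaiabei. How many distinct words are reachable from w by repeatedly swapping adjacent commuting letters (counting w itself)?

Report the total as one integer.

piece 0:i — minimal
piece 1:b — minimal
piece 2:a rests on {0:i, 1:b}
piece 3:i rests on {2:a}
piece 4:a rests on {3:i}
piece 5:b rests on {4:a}
piece 6:e rests on {3:i}
piece 7:i rests on {4:a, 6:e}
minimal pieces: {0:i, 1:b}
ways to finish when only these pieces remain (= sum over removing one remaining piece with nothing left below it):
  1 left: {5}→1  {7}→1
  2 left: {5,7}→2  {6,7}→1
  3 left: {4,5,7}→2  {5,6,7}→3
  4 left: {4,5,6,7}→5
  5 left: {3,4,5,6,7}→5
  6 left: {2,3,4,5,6,7}→5
  placing 0:i first → 5 extensions
  placing 1:b first → 5 extensions
total linear extensions = 10

10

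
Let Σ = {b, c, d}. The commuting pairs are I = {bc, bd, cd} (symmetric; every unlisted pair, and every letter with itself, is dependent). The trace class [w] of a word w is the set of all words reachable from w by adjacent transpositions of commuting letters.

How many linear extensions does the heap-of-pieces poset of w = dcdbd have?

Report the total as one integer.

piece 0:d — minimal
piece 1:c — minimal
piece 2:d rests on {0:d}
piece 3:b — minimal
piece 4:d rests on {2:d}
minimal pieces: {0:d, 1:c, 3:b}
ways to finish when only these pieces remain (= sum over removing one remaining piece with nothing left below it):
  1 left: {1}→1  {3}→1  {4}→1
  2 left: {1,3}→2  {1,4}→2  {2,4}→1  {3,4}→2
  3 left: {0,2,4}→1  {1,2,4}→3  {1,3,4}→6  {2,3,4}→3
  placing 0:d first → 12 extensions
  placing 1:c first → 4 extensions
  placing 3:b first → 4 extensions
total linear extensions = 20

20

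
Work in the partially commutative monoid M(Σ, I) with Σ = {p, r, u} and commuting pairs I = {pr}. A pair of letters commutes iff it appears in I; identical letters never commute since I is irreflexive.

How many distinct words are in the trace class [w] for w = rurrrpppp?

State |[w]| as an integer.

drop 0:r onto floor
drop 1:u onto {0:r}
drop 2:r onto {1:u}
drop 3:r onto {2:r}
drop 4:r onto {3:r}
drop 5:p onto {1:u}
drop 6:p onto {5:p}
drop 7:p onto {6:p}
drop 8:p onto {7:p}
ground layer = {0:r}
drop-orders for the pieces not yet dropped (sum over which currently-grounded one goes next):
  1 to go: {4} 1  {8} 1
  2 to go: {3,4} 1  {4,8} 2  {7,8} 1
  3 to go: {2,3,4} 1  {3,4,8} 3  {4,7,8} 3  {6,7,8} 1
  4 to go: {2,3,4,8} 4  {3,4,7,8} 6  {4,6,7,8} 4  {5,6,7,8} 1
  5 to go: {2,3,4,7,8} 10  {3,4,6,7,8} 10  {4,5,6,7,8} 5
  6 to go: {2,3,4,6,7,8} 20  {3,4,5,6,7,8} 15
  7 to go: {2,3,4,5,6,7,8} 35
  if 0:r drops first: 35 orders

35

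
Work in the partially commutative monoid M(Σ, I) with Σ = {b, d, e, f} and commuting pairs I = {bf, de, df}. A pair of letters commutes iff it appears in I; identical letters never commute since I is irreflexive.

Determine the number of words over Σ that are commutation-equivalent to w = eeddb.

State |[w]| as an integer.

6

#0=e has no predecessor
#1=e depends on [0:e]
#2=d has no predecessor
#3=d depends on [2:d]
#4=b depends on [1:e, 3:d]
sources: [0:e, 2:d]
N(rest) = Σ N(rest − s) over sources s of rest; N(one piece) = 1:
  size 1 → [4]=1
  size 2 → [1,4]=1  [3,4]=1
  size 3 → [0,1,4]=1  [1,3,4]=2  [2,3,4]=1
  first=0(e) contributes 3
  first=2(d) contributes 3
|[w]| = 6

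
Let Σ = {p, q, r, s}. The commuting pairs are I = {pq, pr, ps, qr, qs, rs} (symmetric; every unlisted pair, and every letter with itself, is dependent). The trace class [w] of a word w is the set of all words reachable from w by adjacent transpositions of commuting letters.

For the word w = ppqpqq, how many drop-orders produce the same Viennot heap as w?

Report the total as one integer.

20

piece 0:p — minimal
piece 1:p rests on {0:p}
piece 2:q — minimal
piece 3:p rests on {1:p}
piece 4:q rests on {2:q}
piece 5:q rests on {4:q}
minimal pieces: {0:p, 2:q}
ways to finish when only these pieces remain (= sum over removing one remaining piece with nothing left below it):
  1 left: {3}→1  {5}→1
  2 left: {1,3}→1  {3,5}→2  {4,5}→1
  3 left: {0,1,3}→1  {1,3,5}→3  {2,4,5}→1  {3,4,5}→3
  4 left: {0,1,3,5}→4  {1,3,4,5}→6  {2,3,4,5}→4
  placing 0:p first → 10 extensions
  placing 2:q first → 10 extensions
total linear extensions = 20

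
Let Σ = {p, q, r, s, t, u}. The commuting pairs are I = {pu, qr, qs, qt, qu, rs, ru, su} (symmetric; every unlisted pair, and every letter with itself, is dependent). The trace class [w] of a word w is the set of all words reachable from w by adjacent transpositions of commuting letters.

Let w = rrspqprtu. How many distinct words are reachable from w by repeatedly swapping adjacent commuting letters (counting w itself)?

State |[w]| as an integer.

3

drop 0:r onto floor
drop 1:r onto {0:r}
drop 2:s onto floor
drop 3:p onto {1:r, 2:s}
drop 4:q onto {3:p}
drop 5:p onto {4:q}
drop 6:r onto {5:p}
drop 7:t onto {6:r}
drop 8:u onto {7:t}
ground layer = {0:r, 2:s}
drop-orders for the pieces not yet dropped (sum over which currently-grounded one goes next):
  1 to go: {8} 1
  2 to go: {7,8} 1
  3 to go: {6,7,8} 1
  4 to go: {5,6,7,8} 1
  5 to go: {4,5,6,7,8} 1
  6 to go: {3,4,5,6,7,8} 1
  7 to go: {1,3,4,5,6,7,8} 1  {2,3,4,5,6,7,8} 1
  if 0:r drops first: 2 orders
  if 2:s drops first: 1 orders
heap linearizations: 3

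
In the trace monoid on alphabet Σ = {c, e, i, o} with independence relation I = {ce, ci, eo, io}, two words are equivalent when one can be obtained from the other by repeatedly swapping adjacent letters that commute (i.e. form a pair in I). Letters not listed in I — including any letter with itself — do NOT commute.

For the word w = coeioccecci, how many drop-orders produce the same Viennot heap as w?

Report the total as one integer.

#0=c has no predecessor
#1=o depends on [0:c]
#2=e has no predecessor
#3=i depends on [2:e]
#4=o depends on [1:o]
#5=c depends on [4:o]
#6=c depends on [5:c]
#7=e depends on [3:i]
#8=c depends on [6:c]
#9=c depends on [8:c]
#10=i depends on [7:e]
sources: [0:c, 2:e]
N(rest) = Σ N(rest − s) over sources s of rest; N(one piece) = 1:
  size 1 → [9]=1  [10]=1
  size 2 → [7,10]=1  [8,9]=1  [9,10]=2
  size 3 → [3,7,10]=1  [6,8,9]=1  [7,9,10]=3  [8,9,10]=3
  size 4 → [2,3,7,10]=1  [3,7,9,10]=4  [5,6,8,9]=1  [6,8,9,10]=4  [7,8,9,10]=6
  size 5 → [2,3,7,9,10]=5  [3,7,8,9,10]=10  [4,5,6,8,9]=1  [5,6,8,9,10]=5  [6,7,8,9,10]=10
  size 6 → [1,4,5,6,8,9]=1  [2,3,7,8,9,10]=15  [3,6,7,8,9,10]=20  [4,5,6,8,9,10]=6  [5,6,7,8,9,10]=15
  size 7 → [0,1,4,5,6,8,9]=1  [1,4,5,6,8,9,10]=7  [2,3,6,7,8,9,10]=35  [3,5,6,7,8,9,10]=35  [4,5,6,7,8,9,10]=21
  size 8 → [0,1,4,5,6,8,9,10]=8  [1,4,5,6,7,8,9,10]=28  [2,3,5,6,7,8,9,10]=70  [3,4,5,6,7,8,9,10]=56
  size 9 → [0,1,4,5,6,7,8,9,10]=36  [1,3,4,5,6,7,8,9,10]=84  [2,3,4,5,6,7,8,9,10]=126
  first=0(c) contributes 210
  first=2(e) contributes 120
|[w]| = 330

330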